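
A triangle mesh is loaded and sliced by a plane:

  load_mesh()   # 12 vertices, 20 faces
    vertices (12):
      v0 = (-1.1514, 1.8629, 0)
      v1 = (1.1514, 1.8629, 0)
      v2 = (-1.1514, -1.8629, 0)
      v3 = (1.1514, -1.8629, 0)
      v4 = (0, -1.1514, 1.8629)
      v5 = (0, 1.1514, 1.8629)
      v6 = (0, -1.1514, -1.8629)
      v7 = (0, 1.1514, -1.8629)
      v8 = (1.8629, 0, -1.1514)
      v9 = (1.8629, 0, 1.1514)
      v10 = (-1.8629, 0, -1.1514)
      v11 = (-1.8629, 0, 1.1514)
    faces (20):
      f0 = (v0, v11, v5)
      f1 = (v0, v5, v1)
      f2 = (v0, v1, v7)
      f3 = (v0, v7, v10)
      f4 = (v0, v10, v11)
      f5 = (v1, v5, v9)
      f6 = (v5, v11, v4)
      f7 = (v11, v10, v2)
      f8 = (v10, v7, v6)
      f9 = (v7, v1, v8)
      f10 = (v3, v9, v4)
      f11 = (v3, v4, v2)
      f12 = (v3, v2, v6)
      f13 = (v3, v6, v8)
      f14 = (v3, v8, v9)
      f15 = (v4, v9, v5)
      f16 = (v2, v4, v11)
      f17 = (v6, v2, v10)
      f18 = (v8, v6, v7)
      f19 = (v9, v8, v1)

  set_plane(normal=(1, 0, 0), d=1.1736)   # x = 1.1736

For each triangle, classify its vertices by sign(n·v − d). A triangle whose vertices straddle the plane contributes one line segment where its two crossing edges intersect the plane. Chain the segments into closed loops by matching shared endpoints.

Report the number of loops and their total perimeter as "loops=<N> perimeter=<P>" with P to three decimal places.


loops=1 perimeter=9.647

Straddling triangles (8 of 20):
  (v1,v5,v9) [--+] → (1.1736, 0.426035, 1.41467)–(1.1736, 1.80477, 0.0359256)  len=1.9498
  (v7,v1,v8) [--+] → (1.1736, 1.80477, -0.0359256)–(1.1736, 0.426035, -1.41467)  len=1.9498
  (v3,v9,v4) [-+-] → (1.1736, -1.80477, 0.0359256)–(1.1736, -0.426035, 1.41467)  len=1.9498
  (v3,v6,v8) [--+] → (1.1736, -0.426035, -1.41467)–(1.1736, -1.80477, -0.0359256)  len=1.9498
  (v3,v8,v9) [-++] → (1.1736, -1.80477, -0.0359256)–(1.1736, -1.80477, 0.0359256)  len=0.0719
  (v4,v9,v5) [-+-] → (1.1736, -0.426035, 1.41467)–(1.1736, 0.426035, 1.41467)  len=0.8521
  (v8,v6,v7) [+--] → (1.1736, -0.426035, -1.41467)–(1.1736, 0.426035, -1.41467)  len=0.8521
  (v9,v8,v1) [++-] → (1.1736, 1.80477, -0.0359256)–(1.1736, 1.80477, 0.0359256)  len=0.0719

Chained into 1 loop(s):
  loop 1: 8 segments, perimeter = 9.6472
Total perimeter = 9.647


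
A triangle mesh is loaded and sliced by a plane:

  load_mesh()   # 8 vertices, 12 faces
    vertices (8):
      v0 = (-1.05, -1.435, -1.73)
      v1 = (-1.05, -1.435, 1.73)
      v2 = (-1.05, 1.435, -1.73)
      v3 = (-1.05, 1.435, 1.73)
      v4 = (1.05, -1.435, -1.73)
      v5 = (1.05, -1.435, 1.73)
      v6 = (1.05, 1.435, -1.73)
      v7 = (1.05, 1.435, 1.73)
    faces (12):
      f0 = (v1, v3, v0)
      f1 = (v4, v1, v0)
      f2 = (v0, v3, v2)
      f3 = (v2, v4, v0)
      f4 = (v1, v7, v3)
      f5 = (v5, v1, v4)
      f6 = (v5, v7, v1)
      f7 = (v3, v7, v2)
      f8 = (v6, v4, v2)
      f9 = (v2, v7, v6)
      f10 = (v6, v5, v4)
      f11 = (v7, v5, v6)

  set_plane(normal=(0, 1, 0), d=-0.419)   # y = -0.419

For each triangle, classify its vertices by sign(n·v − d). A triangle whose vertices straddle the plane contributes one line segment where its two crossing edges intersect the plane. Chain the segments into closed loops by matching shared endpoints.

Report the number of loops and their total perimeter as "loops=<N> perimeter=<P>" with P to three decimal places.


Straddling triangles (8 of 12):
  (v1,v3,v0) [-+-] → (-1.05, -0.419, 1.73)–(-1.05, -0.419, -0.505136)  len=2.2351
  (v0,v3,v2) [-++] → (-1.05, -0.419, -0.505136)–(-1.05, -0.419, -1.73)  len=1.2249
  (v2,v4,v0) [+--] → (0.306585, -0.419, -1.73)–(-1.05, -0.419, -1.73)  len=1.3566
  (v1,v7,v3) [-++] → (-0.306585, -0.419, 1.73)–(-1.05, -0.419, 1.73)  len=0.7434
  (v5,v7,v1) [-+-] → (1.05, -0.419, 1.73)–(-0.306585, -0.419, 1.73)  len=1.3566
  (v6,v4,v2) [+-+] → (1.05, -0.419, -1.73)–(0.306585, -0.419, -1.73)  len=0.7434
  (v6,v5,v4) [+--] → (1.05, -0.419, 0.505136)–(1.05, -0.419, -1.73)  len=2.2351
  (v7,v5,v6) [+-+] → (1.05, -0.419, 1.73)–(1.05, -0.419, 0.505136)  len=1.2249

Chained into 1 loop(s):
  loop 1: 8 segments, perimeter = 11.1200
Total perimeter = 11.120

loops=1 perimeter=11.120


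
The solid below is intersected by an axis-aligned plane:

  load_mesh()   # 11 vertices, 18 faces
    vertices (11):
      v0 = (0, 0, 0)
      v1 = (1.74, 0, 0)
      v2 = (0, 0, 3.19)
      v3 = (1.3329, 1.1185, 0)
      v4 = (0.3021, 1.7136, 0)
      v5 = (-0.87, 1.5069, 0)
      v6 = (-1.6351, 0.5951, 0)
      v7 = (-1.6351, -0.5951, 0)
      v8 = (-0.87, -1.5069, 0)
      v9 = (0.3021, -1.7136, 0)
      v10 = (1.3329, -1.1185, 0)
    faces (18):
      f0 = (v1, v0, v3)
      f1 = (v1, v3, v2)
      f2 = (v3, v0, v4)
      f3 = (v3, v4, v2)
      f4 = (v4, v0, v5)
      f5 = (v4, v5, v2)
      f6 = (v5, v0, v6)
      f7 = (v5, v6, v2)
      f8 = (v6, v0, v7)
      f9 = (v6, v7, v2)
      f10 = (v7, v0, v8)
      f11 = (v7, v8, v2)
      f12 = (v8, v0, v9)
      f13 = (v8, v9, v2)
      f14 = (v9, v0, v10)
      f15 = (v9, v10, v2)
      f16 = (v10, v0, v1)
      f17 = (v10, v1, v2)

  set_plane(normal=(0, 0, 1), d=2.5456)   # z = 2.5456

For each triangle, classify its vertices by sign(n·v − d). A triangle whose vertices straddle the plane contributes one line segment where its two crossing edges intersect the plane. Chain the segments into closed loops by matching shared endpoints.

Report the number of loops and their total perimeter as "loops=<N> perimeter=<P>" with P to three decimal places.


Straddling triangles (9 of 18):
  (v1,v3,v2) [--+] → (0.269254, 0.225944, 2.5456)–(0.351491, 0, 2.5456)  len=0.2404
  (v3,v4,v2) [--+] → (0.0610261, 0.346158, 2.5456)–(0.269254, 0.225944, 2.5456)  len=0.2404
  (v4,v5,v2) [--+] → (-0.175745, 0.304403, 2.5456)–(0.0610261, 0.346158, 2.5456)  len=0.2404
  (v5,v6,v2) [--+] → (-0.3303, 0.120214, 2.5456)–(-0.175745, 0.304403, 2.5456)  len=0.2404
  (v6,v7,v2) [--+] → (-0.3303, -0.120214, 2.5456)–(-0.3303, 0.120214, 2.5456)  len=0.2404
  (v7,v8,v2) [--+] → (-0.175745, -0.304403, 2.5456)–(-0.3303, -0.120214, 2.5456)  len=0.2404
  (v8,v9,v2) [--+] → (0.0610261, -0.346158, 2.5456)–(-0.175745, -0.304403, 2.5456)  len=0.2404
  (v9,v10,v2) [--+] → (0.269254, -0.225944, 2.5456)–(0.0610261, -0.346158, 2.5456)  len=0.2404
  (v10,v1,v2) [--+] → (0.351491, 0, 2.5456)–(0.269254, -0.225944, 2.5456)  len=0.2404

Chained into 1 loop(s):
  loop 1: 9 segments, perimeter = 2.1639
Total perimeter = 2.164

loops=1 perimeter=2.164


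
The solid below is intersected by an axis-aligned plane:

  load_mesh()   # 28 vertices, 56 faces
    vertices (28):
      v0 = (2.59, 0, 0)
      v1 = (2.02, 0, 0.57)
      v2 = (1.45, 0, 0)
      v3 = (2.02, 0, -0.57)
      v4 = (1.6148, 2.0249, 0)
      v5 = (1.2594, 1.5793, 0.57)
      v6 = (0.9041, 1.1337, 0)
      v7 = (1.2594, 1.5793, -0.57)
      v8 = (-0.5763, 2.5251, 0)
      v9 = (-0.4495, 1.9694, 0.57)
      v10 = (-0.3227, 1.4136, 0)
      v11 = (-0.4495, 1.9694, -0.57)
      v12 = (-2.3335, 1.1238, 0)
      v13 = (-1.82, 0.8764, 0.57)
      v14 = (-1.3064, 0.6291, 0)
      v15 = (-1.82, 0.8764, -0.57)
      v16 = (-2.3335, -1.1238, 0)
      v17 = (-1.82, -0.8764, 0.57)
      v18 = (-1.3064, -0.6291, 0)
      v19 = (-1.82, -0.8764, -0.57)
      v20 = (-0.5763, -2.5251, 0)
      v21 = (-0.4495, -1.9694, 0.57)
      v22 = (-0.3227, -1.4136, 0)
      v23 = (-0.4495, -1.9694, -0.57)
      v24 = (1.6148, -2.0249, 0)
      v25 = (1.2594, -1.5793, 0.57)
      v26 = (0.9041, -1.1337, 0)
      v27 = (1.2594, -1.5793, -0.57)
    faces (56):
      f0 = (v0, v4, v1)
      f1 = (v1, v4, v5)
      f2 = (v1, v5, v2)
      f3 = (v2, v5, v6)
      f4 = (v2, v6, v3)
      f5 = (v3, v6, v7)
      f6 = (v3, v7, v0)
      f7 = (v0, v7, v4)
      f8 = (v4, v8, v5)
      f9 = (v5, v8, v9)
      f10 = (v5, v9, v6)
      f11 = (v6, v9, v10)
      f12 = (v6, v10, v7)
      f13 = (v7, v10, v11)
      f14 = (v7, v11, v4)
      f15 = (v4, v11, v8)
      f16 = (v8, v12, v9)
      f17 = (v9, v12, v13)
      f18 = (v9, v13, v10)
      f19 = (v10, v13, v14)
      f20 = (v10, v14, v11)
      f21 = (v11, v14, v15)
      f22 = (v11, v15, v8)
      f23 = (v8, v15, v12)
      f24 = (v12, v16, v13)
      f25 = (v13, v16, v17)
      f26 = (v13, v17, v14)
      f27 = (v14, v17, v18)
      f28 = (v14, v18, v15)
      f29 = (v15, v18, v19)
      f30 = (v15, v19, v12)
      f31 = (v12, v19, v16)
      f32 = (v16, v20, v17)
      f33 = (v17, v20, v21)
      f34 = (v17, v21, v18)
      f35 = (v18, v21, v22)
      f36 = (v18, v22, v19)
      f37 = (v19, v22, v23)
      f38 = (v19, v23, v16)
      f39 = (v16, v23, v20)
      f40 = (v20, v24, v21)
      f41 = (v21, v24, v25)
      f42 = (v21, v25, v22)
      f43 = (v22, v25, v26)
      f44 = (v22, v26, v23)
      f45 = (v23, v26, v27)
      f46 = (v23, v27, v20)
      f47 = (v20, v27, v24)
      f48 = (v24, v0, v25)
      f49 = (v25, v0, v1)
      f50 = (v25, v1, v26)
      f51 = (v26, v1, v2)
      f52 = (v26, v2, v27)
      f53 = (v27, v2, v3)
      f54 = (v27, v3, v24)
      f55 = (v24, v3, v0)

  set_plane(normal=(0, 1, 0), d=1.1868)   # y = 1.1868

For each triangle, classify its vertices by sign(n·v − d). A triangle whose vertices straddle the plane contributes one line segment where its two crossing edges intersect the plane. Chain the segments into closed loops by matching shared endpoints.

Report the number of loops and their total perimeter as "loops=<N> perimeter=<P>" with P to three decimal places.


loops=2 perimeter=7.606

Straddling triangles (18 of 56):
  (v0,v4,v1) [-+-] → (2.01843, 1.1868, 0)–(1.78251, 1.1868, 0.235921)  len=0.3336
  (v1,v4,v5) [-++] → (1.78251, 1.1868, 0.235921)–(1.44843, 1.1868, 0.57)  len=0.4725
  (v1,v5,v2) [-+-] → (1.44843, 1.1868, 0.57)–(1.30677, 1.1868, 0.428339)  len=0.2003
  (v2,v5,v6) [-+-] → (1.30677, 1.1868, 0.428339)–(0.946439, 1.1868, 0.0679241)  len=0.5096
  (v3,v6,v7) [--+] → (0.946439, 1.1868, -0.0679241)–(1.44843, 1.1868, -0.57)  len=0.7100
  (v3,v7,v0) [-+-] → (1.44843, 1.1868, -0.57)–(1.59009, 1.1868, -0.428339)  len=0.2003
  (v0,v7,v4) [-++] → (1.59009, 1.1868, -0.428339)–(2.01843, 1.1868, 0)  len=0.6058
  (v5,v9,v6) [++-] → (0.818093, 1.1868, 0.0362175)–(0.946439, 1.1868, 0.0679241)  len=0.1322
  (v6,v9,v10) [-++] → (0.818093, 1.1868, 0.0362175)–(0.671363, 1.1868, 0)  len=0.1511
  (v6,v10,v7) [-++] → (0.671363, 1.1868, 0)–(0.946439, 1.1868, -0.0679241)  len=0.2833
  (v8,v12,v9) [+-+] → (-2.2545, 1.1868, 0)–(-2.19314, 1.1868, 0.0424669)  len=0.0746
  (v9,v12,v13) [+--] → (-2.19314, 1.1868, 0.0424669)–(-1.43079, 1.1868, 0.57)  len=0.9271
  (v9,v13,v10) [+-+] → (-1.43079, 1.1868, 0.57)–(-0.954844, 1.1868, 0.240648)  len=0.5788
  (v10,v13,v14) [+--] → (-0.954844, 1.1868, 0.240648)–(-0.607089, 1.1868, 0)  len=0.4229
  (v10,v14,v11) [+-+] → (-0.607089, 1.1868, 0)–(-0.949843, 1.1868, -0.237177)  len=0.4168
  (v11,v14,v15) [+--] → (-0.949843, 1.1868, -0.237177)–(-1.43079, 1.1868, -0.57)  len=0.5849
  (v11,v15,v8) [+-+] → (-1.43079, 1.1868, -0.57)–(-1.58585, 1.1868, -0.462686)  len=0.1886
  (v8,v15,v12) [+--] → (-1.58585, 1.1868, -0.462686)–(-2.2545, 1.1868, 0)  len=0.8131

Chained into 2 loop(s):
  loop 1: 10 segments, perimeter = 3.5988
  loop 2: 8 segments, perimeter = 4.0068
Total perimeter = 7.606


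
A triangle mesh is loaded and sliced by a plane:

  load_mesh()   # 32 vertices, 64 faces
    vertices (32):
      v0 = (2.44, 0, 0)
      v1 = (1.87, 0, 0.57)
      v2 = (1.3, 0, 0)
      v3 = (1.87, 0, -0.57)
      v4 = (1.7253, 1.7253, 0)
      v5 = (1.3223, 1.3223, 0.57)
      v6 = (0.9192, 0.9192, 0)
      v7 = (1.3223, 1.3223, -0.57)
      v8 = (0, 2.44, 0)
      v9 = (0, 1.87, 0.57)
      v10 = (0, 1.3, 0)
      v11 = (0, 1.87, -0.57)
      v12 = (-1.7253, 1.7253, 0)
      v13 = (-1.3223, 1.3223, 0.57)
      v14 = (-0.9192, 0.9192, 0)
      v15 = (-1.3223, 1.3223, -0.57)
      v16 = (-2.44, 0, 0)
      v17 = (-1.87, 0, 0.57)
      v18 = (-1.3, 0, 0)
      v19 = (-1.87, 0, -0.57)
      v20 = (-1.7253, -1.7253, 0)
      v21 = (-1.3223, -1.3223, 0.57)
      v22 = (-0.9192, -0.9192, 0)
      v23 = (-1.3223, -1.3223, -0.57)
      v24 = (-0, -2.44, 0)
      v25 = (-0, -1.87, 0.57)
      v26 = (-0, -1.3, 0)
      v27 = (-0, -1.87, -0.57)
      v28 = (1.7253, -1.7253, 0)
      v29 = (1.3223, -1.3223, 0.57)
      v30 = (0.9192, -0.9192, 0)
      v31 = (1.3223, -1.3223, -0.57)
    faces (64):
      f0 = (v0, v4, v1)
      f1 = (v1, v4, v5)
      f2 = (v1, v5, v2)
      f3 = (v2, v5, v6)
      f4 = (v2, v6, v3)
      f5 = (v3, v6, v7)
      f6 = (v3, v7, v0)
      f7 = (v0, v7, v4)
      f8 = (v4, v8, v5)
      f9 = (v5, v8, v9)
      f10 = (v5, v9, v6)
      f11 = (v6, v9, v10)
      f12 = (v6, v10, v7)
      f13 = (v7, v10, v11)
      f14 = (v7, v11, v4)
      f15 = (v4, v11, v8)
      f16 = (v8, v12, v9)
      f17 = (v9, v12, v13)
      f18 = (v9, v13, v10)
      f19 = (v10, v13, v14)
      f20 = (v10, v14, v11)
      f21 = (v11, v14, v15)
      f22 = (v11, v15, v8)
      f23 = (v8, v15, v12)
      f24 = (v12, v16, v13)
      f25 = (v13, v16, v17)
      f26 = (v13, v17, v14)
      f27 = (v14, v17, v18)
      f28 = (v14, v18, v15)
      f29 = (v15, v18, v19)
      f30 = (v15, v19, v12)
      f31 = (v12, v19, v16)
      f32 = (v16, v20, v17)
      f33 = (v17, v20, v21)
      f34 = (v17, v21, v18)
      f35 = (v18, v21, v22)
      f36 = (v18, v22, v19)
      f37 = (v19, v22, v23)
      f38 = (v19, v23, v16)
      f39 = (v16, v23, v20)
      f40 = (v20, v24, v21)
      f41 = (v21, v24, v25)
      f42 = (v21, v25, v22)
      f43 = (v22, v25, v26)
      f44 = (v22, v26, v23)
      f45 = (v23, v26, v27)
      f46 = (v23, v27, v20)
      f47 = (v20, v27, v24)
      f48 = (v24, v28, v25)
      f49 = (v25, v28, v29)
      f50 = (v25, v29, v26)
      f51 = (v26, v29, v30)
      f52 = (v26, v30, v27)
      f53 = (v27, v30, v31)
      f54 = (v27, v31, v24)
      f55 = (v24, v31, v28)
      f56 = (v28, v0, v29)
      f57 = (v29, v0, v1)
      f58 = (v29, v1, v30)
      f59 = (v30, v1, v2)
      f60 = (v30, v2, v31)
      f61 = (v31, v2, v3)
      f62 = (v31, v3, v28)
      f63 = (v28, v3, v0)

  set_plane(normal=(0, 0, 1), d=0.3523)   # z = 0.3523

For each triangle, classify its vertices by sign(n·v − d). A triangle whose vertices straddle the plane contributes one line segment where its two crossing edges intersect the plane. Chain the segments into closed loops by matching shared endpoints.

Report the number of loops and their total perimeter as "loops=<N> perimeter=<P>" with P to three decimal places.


Straddling triangles (32 of 64):
  (v0,v4,v1) [--+] → (1.81473, 0.658944, 0.3523)–(2.0877, 0, 0.3523)  len=0.7132
  (v1,v4,v5) [+-+] → (1.81473, 0.658944, 0.3523)–(1.47622, 1.47622, 0.3523)  len=0.8846
  (v1,v5,v2) [++-] → (1.31378, 0.817274, 0.3523)–(1.6523, 0, 0.3523)  len=0.8846
  (v2,v5,v6) [-+-] → (1.31378, 0.817274, 0.3523)–(1.16834, 1.16834, 0.3523)  len=0.3800
  (v4,v8,v5) [--+] → (0.817274, 1.74918, 0.3523)–(1.47622, 1.47622, 0.3523)  len=0.7132
  (v5,v8,v9) [+-+] → (0.817274, 1.74918, 0.3523)–(0, 2.0877, 0.3523)  len=0.8846
  (v5,v9,v6) [++-] → (0.35107, 1.50686, 0.3523)–(1.16834, 1.16834, 0.3523)  len=0.8846
  (v6,v9,v10) [-+-] → (0.35107, 1.50686, 0.3523)–(0, 1.6523, 0.3523)  len=0.3800
  (v8,v12,v9) [--+] → (-0.658944, 1.81473, 0.3523)–(0, 2.0877, 0.3523)  len=0.7132
  (v9,v12,v13) [+-+] → (-0.658944, 1.81473, 0.3523)–(-1.47622, 1.47622, 0.3523)  len=0.8846
  (v9,v13,v10) [++-] → (-0.817274, 1.31378, 0.3523)–(0, 1.6523, 0.3523)  len=0.8846
  (v10,v13,v14) [-+-] → (-0.817274, 1.31378, 0.3523)–(-1.16834, 1.16834, 0.3523)  len=0.3800
  (v12,v16,v13) [--+] → (-1.74918, 0.817274, 0.3523)–(-1.47622, 1.47622, 0.3523)  len=0.7132
  (v13,v16,v17) [+-+] → (-1.74918, 0.817274, 0.3523)–(-2.0877, 0, 0.3523)  len=0.8846
  (v13,v17,v14) [++-] → (-1.50686, 0.35107, 0.3523)–(-1.16834, 1.16834, 0.3523)  len=0.8846
  (v14,v17,v18) [-+-] → (-1.50686, 0.35107, 0.3523)–(-1.6523, 0, 0.3523)  len=0.3800
  (v16,v20,v17) [--+] → (-1.81473, -0.658944, 0.3523)–(-2.0877, 0, 0.3523)  len=0.7132
  (v17,v20,v21) [+-+] → (-1.81473, -0.658944, 0.3523)–(-1.47622, -1.47622, 0.3523)  len=0.8846
  (v17,v21,v18) [++-] → (-1.31378, -0.817274, 0.3523)–(-1.6523, 0, 0.3523)  len=0.8846
  (v18,v21,v22) [-+-] → (-1.31378, -0.817274, 0.3523)–(-1.16834, -1.16834, 0.3523)  len=0.3800
  (v20,v24,v21) [--+] → (-0.817274, -1.74918, 0.3523)–(-1.47622, -1.47622, 0.3523)  len=0.7132
  (v21,v24,v25) [+-+] → (-0.817274, -1.74918, 0.3523)–(0, -2.0877, 0.3523)  len=0.8846
  (v21,v25,v22) [++-] → (-0.35107, -1.50686, 0.3523)–(-1.16834, -1.16834, 0.3523)  len=0.8846
  (v22,v25,v26) [-+-] → (-0.35107, -1.50686, 0.3523)–(0, -1.6523, 0.3523)  len=0.3800
  (v24,v28,v25) [--+] → (0.658944, -1.81473, 0.3523)–(0, -2.0877, 0.3523)  len=0.7132
  (v25,v28,v29) [+-+] → (0.658944, -1.81473, 0.3523)–(1.47622, -1.47622, 0.3523)  len=0.8846
  (v25,v29,v26) [++-] → (0.817274, -1.31378, 0.3523)–(0, -1.6523, 0.3523)  len=0.8846
  (v26,v29,v30) [-+-] → (0.817274, -1.31378, 0.3523)–(1.16834, -1.16834, 0.3523)  len=0.3800
  (v28,v0,v29) [--+] → (1.74918, -0.817274, 0.3523)–(1.47622, -1.47622, 0.3523)  len=0.7132
  (v29,v0,v1) [+-+] → (1.74918, -0.817274, 0.3523)–(2.0877, 0, 0.3523)  len=0.8846
  (v29,v1,v30) [++-] → (1.50686, -0.35107, 0.3523)–(1.16834, -1.16834, 0.3523)  len=0.8846
  (v30,v1,v2) [-+-] → (1.50686, -0.35107, 0.3523)–(1.6523, 0, 0.3523)  len=0.3800

Chained into 2 loop(s):
  loop 1: 16 segments, perimeter = 12.7828
  loop 2: 16 segments, perimeter = 10.1169
Total perimeter = 22.900

loops=2 perimeter=22.900


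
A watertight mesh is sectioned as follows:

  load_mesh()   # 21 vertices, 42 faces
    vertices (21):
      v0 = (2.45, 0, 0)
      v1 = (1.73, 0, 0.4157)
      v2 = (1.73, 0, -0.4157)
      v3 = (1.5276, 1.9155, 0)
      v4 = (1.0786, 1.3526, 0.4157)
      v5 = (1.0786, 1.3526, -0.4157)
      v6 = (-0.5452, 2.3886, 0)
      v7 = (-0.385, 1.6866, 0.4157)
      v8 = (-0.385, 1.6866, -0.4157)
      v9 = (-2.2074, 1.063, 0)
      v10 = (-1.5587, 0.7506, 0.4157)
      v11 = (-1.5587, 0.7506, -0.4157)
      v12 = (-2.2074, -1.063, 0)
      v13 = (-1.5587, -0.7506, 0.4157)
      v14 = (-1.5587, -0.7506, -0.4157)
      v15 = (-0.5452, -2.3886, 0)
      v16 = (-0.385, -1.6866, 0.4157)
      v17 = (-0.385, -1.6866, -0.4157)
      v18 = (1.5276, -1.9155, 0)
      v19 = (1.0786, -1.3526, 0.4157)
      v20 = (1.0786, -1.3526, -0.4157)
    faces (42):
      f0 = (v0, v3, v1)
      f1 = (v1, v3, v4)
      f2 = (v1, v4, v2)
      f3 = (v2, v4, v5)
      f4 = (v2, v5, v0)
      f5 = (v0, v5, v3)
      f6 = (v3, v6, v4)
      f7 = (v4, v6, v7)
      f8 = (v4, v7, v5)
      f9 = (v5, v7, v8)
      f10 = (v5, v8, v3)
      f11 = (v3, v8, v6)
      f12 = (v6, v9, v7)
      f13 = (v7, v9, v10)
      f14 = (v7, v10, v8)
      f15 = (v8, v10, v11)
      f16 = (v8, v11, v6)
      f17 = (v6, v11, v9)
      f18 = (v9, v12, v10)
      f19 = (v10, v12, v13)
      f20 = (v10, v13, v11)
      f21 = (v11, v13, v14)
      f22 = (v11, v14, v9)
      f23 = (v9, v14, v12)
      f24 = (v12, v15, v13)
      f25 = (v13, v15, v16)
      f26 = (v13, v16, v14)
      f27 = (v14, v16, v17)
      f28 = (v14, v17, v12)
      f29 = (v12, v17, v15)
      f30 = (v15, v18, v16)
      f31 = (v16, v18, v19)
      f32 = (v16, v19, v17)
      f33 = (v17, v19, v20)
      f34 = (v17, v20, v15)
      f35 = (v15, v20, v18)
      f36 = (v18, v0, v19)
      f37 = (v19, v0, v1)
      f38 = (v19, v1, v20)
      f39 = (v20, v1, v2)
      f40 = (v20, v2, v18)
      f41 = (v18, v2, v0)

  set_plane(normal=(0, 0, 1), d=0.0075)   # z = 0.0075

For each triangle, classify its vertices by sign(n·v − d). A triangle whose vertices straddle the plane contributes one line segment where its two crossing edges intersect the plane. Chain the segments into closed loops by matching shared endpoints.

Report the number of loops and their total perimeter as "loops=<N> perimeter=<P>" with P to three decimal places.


loops=2 perimeter=25.312

Straddling triangles (28 of 42):
  (v0,v3,v1) [--+] → (1.53125, 1.88094, 0.0075)–(2.43701, 0, 0.0075)  len=2.0877
  (v1,v3,v4) [+-+] → (1.53125, 1.88094, 0.0075)–(1.5195, 1.90534, 0.0075)  len=0.0271
  (v1,v4,v2) [++-] → (1.39842, 0.688502, 0.0075)–(1.73, 0, 0.0075)  len=0.7642
  (v2,v4,v5) [-+-] → (1.39842, 0.688502, 0.0075)–(1.0786, 1.3526, 0.0075)  len=0.7371
  (v3,v6,v4) [--+] → (-0.515904, 2.36991, 0.0075)–(1.5195, 1.90534, 0.0075)  len=2.0877
  (v4,v6,v7) [+-+] → (-0.515904, 2.36991, 0.0075)–(-0.54231, 2.37593, 0.0075)  len=0.0271
  (v4,v7,v5) [++-] → (0.333597, 1.52261, 0.0075)–(1.0786, 1.3526, 0.0075)  len=0.7642
  (v5,v7,v8) [-+-] → (0.333597, 1.52261, 0.0075)–(-0.385, 1.6866, 0.0075)  len=0.7371
  (v6,v9,v7) [--+] → (-2.17452, 1.07425, 0.0075)–(-0.54231, 2.37593, 0.0075)  len=2.0877
  (v7,v9,v10) [+-+] → (-2.17452, 1.07425, 0.0075)–(-2.1957, 1.05736, 0.0075)  len=0.0271
  (v7,v10,v8) [++-] → (-0.982438, 1.21016, 0.0075)–(-0.385, 1.6866, 0.0075)  len=0.7642
  (v8,v10,v11) [-+-] → (-0.982438, 1.21016, 0.0075)–(-1.5587, 0.7506, 0.0075)  len=0.7371
  (v9,v12,v10) [--+] → (-2.1957, -1.03028, 0.0075)–(-2.1957, 1.05736, 0.0075)  len=2.0876
  (v10,v12,v13) [+-+] → (-2.1957, -1.03028, 0.0075)–(-2.1957, -1.05736, 0.0075)  len=0.0271
  (v10,v13,v11) [++-] → (-1.5587, -0.0135422, 0.0075)–(-1.5587, 0.7506, 0.0075)  len=0.7641
  (v11,v13,v14) [-+-] → (-1.5587, -0.0135422, 0.0075)–(-1.5587, -0.7506, 0.0075)  len=0.7371
  (v12,v15,v13) [--+] → (-0.563485, -2.35905, 0.0075)–(-2.1957, -1.05736, 0.0075)  len=2.0877
  (v13,v15,v16) [+-+] → (-0.563485, -2.35905, 0.0075)–(-0.54231, -2.37593, 0.0075)  len=0.0271
  (v13,v16,v14) [++-] → (-0.961262, -1.22704, 0.0075)–(-1.5587, -0.7506, 0.0075)  len=0.7642
  (v14,v16,v17) [-+-] → (-0.961262, -1.22704, 0.0075)–(-0.385, -1.6866, 0.0075)  len=0.7371
  (v15,v18,v16) [--+] → (1.49309, -1.91137, 0.0075)–(-0.54231, -2.37593, 0.0075)  len=2.0877
  (v16,v18,v19) [+-+] → (1.49309, -1.91137, 0.0075)–(1.5195, -1.90534, 0.0075)  len=0.0271
  (v16,v19,v17) [++-] → (0.360003, -1.51659, 0.0075)–(-0.385, -1.6866, 0.0075)  len=0.7642
  (v17,v19,v20) [-+-] → (0.360003, -1.51659, 0.0075)–(1.0786, -1.3526, 0.0075)  len=0.7371
  (v18,v0,v19) [--+] → (2.42526, -0.0244034, 0.0075)–(1.5195, -1.90534, 0.0075)  len=2.0877
  (v19,v0,v1) [+-+] → (2.42526, -0.0244034, 0.0075)–(2.43701, 0, 0.0075)  len=0.0271
  (v19,v1,v20) [++-] → (1.41018, -0.664098, 0.0075)–(1.0786, -1.3526, 0.0075)  len=0.7642
  (v20,v1,v2) [-+-] → (1.41018, -0.664098, 0.0075)–(1.73, 0, 0.0075)  len=0.7371

Chained into 2 loop(s):
  loop 1: 14 segments, perimeter = 14.8035
  loop 2: 14 segments, perimeter = 10.5087
Total perimeter = 25.312


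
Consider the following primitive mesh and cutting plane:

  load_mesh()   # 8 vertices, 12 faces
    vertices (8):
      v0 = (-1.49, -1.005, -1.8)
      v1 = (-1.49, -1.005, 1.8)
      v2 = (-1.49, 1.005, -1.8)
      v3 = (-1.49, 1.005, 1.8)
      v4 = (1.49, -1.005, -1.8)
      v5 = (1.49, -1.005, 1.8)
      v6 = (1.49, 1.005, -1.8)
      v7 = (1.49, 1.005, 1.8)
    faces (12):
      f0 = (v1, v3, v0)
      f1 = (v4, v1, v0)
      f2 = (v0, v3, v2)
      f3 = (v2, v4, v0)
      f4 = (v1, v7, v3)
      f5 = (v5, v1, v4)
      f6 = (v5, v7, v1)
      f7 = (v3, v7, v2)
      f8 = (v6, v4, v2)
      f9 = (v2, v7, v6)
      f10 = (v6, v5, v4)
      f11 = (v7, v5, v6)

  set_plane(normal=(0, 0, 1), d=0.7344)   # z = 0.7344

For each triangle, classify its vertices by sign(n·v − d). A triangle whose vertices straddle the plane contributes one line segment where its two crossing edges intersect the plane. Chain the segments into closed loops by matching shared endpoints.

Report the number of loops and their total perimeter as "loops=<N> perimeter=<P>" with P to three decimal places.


loops=1 perimeter=9.980

Straddling triangles (8 of 12):
  (v1,v3,v0) [++-] → (-1.49, 0.41004, 0.7344)–(-1.49, -1.005, 0.7344)  len=1.4150
  (v4,v1,v0) [-+-] → (-0.60792, -1.005, 0.7344)–(-1.49, -1.005, 0.7344)  len=0.8821
  (v0,v3,v2) [-+-] → (-1.49, 0.41004, 0.7344)–(-1.49, 1.005, 0.7344)  len=0.5950
  (v5,v1,v4) [++-] → (-0.60792, -1.005, 0.7344)–(1.49, -1.005, 0.7344)  len=2.0979
  (v3,v7,v2) [++-] → (0.60792, 1.005, 0.7344)–(-1.49, 1.005, 0.7344)  len=2.0979
  (v2,v7,v6) [-+-] → (0.60792, 1.005, 0.7344)–(1.49, 1.005, 0.7344)  len=0.8821
  (v6,v5,v4) [-+-] → (1.49, -0.41004, 0.7344)–(1.49, -1.005, 0.7344)  len=0.5950
  (v7,v5,v6) [++-] → (1.49, -0.41004, 0.7344)–(1.49, 1.005, 0.7344)  len=1.4150

Chained into 1 loop(s):
  loop 1: 8 segments, perimeter = 9.9800
Total perimeter = 9.980


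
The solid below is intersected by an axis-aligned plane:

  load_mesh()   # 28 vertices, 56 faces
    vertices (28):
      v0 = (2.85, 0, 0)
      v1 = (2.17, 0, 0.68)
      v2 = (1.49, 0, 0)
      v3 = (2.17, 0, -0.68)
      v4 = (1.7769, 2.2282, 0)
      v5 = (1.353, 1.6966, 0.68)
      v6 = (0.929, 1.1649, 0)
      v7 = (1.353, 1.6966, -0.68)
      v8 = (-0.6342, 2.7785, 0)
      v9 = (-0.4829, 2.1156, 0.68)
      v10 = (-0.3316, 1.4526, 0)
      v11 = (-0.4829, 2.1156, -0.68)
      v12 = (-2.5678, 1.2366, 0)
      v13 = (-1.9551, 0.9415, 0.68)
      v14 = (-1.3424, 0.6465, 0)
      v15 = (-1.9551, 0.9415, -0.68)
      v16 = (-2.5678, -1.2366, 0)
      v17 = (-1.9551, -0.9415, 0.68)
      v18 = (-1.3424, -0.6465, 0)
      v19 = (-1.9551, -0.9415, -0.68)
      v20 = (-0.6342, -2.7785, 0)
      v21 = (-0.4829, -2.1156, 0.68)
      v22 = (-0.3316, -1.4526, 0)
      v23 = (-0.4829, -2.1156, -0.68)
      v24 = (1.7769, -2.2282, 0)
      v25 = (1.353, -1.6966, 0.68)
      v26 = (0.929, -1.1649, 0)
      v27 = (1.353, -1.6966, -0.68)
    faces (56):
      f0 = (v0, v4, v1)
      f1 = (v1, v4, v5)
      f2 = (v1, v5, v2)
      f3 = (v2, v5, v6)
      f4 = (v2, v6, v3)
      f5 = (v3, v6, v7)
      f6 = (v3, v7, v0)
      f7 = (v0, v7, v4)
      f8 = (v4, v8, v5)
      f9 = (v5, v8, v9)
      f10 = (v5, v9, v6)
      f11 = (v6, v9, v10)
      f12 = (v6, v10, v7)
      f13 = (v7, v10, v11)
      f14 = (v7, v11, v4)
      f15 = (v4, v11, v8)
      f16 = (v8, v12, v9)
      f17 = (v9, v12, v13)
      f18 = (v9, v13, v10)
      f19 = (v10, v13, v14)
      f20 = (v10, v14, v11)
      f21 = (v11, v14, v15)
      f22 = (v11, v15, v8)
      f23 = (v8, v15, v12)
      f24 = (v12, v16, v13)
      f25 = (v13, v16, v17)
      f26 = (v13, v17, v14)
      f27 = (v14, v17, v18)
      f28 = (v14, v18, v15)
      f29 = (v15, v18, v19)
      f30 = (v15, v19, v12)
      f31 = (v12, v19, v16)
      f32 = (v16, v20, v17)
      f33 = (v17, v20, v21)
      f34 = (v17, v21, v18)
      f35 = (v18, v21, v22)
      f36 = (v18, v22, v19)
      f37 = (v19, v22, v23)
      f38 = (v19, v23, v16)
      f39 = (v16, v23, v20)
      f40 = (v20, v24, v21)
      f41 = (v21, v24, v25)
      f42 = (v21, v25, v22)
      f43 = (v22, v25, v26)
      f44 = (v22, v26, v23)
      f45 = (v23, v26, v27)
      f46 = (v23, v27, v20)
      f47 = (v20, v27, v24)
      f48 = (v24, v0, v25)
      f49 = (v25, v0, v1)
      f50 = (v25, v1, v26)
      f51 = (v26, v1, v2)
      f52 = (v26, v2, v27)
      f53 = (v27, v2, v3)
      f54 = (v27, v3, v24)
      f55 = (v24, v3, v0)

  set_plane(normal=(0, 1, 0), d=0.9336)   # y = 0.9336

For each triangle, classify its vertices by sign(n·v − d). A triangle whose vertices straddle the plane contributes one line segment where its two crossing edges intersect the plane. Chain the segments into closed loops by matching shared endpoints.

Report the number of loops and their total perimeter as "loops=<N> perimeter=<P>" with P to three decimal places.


Straddling triangles (18 of 56):
  (v0,v4,v1) [-+-] → (2.40038, 0.9336, 0)–(2.00529, 0.9336, 0.395085)  len=0.5587
  (v1,v4,v5) [-++] → (2.00529, 0.9336, 0.395085)–(1.72042, 0.9336, 0.68)  len=0.4029
  (v1,v5,v2) [-+-] → (1.72042, 0.9336, 0.68)–(1.41461, 0.9336, 0.374188)  len=0.4325
  (v2,v5,v6) [-++] → (1.41461, 0.9336, 0.374188)–(1.04039, 0.9336, 0)  len=0.5292
  (v2,v6,v3) [-+-] → (1.04039, 0.9336, 0)–(1.17541, 0.9336, -0.135019)  len=0.1909
  (v3,v6,v7) [-++] → (1.17541, 0.9336, -0.135019)–(1.72042, 0.9336, -0.68)  len=0.7707
  (v3,v7,v0) [-+-] → (1.72042, 0.9336, -0.68)–(2.02624, 0.9336, -0.374188)  len=0.4325
  (v0,v7,v4) [-++] → (2.02624, 0.9336, -0.374188)–(2.40038, 0.9336, 0)  len=0.5292
  (v10,v13,v14) [++-] → (-1.93869, 0.9336, 0.66179)–(-0.982394, 0.9336, 0)  len=1.1630
  (v10,v14,v11) [+-+] → (-0.982394, 0.9336, 0)–(-1.17443, 0.9336, -0.13289)  len=0.2335
  (v11,v14,v15) [+-+] → (-1.17443, 0.9336, -0.13289)–(-1.93869, 0.9336, -0.66179)  len=0.9294
  (v12,v16,v13) [+-+] → (-2.5678, 0.9336, 0)–(-1.95732, 0.9336, 0.677534)  len=0.9120
  (v13,v16,v17) [+--] → (-1.95732, 0.9336, 0.677534)–(-1.9551, 0.9336, 0.68)  len=0.0033
  (v13,v17,v14) [+--] → (-1.9551, 0.9336, 0.68)–(-1.93869, 0.9336, 0.66179)  len=0.0245
  (v14,v18,v15) [--+] → (-1.95205, 0.9336, -0.676617)–(-1.93869, 0.9336, -0.66179)  len=0.0200
  (v15,v18,v19) [+--] → (-1.95205, 0.9336, -0.676617)–(-1.9551, 0.9336, -0.68)  len=0.0046
  (v15,v19,v12) [+-+] → (-1.9551, 0.9336, -0.68)–(-2.48257, 0.9336, -0.0945962)  len=0.7880
  (v12,v19,v16) [+--] → (-2.48257, 0.9336, -0.0945962)–(-2.5678, 0.9336, 0)  len=0.1273

Chained into 2 loop(s):
  loop 1: 8 segments, perimeter = 3.8466
  loop 2: 10 segments, perimeter = 4.2056
Total perimeter = 8.052

loops=2 perimeter=8.052


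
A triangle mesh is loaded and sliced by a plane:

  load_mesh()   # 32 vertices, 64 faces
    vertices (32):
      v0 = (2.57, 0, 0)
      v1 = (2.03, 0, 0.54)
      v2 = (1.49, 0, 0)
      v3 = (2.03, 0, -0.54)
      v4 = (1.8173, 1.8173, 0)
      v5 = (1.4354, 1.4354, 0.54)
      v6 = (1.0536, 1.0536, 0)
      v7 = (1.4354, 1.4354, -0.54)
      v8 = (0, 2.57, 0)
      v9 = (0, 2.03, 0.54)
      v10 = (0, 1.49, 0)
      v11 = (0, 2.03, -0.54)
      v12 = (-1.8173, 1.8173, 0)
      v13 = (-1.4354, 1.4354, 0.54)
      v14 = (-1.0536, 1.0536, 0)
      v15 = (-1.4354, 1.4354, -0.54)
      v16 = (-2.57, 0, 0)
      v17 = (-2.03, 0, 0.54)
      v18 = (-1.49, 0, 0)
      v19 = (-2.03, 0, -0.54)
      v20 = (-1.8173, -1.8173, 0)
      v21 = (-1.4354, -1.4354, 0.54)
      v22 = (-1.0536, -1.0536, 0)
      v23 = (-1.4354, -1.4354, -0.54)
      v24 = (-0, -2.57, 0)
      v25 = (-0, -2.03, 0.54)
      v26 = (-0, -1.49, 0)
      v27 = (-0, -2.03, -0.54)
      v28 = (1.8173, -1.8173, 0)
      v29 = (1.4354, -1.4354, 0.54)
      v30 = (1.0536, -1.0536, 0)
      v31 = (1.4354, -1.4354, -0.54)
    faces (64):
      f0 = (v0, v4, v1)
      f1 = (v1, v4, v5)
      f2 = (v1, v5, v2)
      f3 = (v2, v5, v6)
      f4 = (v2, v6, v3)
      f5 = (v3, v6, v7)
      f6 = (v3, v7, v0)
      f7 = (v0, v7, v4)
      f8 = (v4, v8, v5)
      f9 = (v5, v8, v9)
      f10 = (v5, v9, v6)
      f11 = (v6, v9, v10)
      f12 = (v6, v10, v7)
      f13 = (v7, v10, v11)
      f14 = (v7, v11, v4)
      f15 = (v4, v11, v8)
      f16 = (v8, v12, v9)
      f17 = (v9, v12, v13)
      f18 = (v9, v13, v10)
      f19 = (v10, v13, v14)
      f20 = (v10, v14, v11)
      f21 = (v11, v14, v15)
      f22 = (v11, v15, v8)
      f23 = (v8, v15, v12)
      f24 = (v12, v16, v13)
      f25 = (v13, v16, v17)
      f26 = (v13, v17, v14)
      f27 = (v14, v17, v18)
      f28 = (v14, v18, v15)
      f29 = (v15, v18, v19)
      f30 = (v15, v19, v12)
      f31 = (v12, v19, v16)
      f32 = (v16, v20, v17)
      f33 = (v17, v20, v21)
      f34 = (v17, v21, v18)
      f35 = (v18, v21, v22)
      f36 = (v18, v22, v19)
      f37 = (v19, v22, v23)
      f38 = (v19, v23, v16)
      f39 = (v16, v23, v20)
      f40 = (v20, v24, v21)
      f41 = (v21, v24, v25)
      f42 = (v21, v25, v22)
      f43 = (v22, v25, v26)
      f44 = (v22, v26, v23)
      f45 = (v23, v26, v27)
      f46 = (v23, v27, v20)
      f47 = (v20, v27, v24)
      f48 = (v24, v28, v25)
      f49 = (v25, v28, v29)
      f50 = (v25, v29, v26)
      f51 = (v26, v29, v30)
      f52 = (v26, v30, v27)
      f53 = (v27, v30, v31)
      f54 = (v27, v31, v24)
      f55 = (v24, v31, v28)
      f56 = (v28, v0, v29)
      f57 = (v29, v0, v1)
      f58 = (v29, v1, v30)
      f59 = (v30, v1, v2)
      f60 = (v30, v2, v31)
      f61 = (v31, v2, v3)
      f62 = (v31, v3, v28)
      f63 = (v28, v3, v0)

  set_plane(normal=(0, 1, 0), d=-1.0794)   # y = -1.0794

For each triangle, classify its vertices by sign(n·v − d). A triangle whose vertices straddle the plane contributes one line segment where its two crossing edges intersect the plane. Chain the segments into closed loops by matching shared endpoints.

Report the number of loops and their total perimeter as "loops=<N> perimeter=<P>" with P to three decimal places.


loops=2 perimeter=6.284

Straddling triangles (20 of 64):
  (v16,v20,v17) [+-+] → (-2.12293, -1.0794, 0)–(-1.90367, -1.0794, 0.219263)  len=0.3101
  (v17,v20,v21) [+--] → (-1.90367, -1.0794, 0.219263)–(-1.58287, -1.0794, 0.54)  len=0.4536
  (v17,v21,v18) [+-+] → (-1.58287, -1.0794, 0.54)–(-1.44894, -1.0794, 0.406072)  len=0.1894
  (v18,v21,v22) [+-+] → (-1.44894, -1.0794, 0.406072)–(-1.0794, -1.0794, 0.0364903)  len=0.5226
  (v19,v22,v23) [++-] → (-1.0794, -1.0794, -0.0364903)–(-1.58287, -1.0794, -0.54)  len=0.7120
  (v19,v23,v16) [+-+] → (-1.58287, -1.0794, -0.54)–(-1.7168, -1.0794, -0.406072)  len=0.1894
  (v16,v23,v20) [+--] → (-1.7168, -1.0794, -0.406072)–(-2.12293, -1.0794, 0)  len=0.5743
  (v21,v25,v22) [--+] → (-1.02576, -1.0794, 0.0142687)–(-1.0794, -1.0794, 0.0364903)  len=0.0581
  (v22,v25,v26) [+--] → (-1.02576, -1.0794, 0.0142687)–(-0.991311, -1.0794, 0)  len=0.0373
  (v22,v26,v23) [+--] → (-0.991311, -1.0794, 0)–(-1.0794, -1.0794, -0.0364903)  len=0.0953
  (v26,v29,v30) [--+] → (1.0794, -1.0794, 0.0364903)–(0.991311, -1.0794, 0)  len=0.0953
  (v26,v30,v27) [-+-] → (0.991311, -1.0794, 0)–(1.02576, -1.0794, -0.0142687)  len=0.0373
  (v27,v30,v31) [-+-] → (1.02576, -1.0794, -0.0142687)–(1.0794, -1.0794, -0.0364903)  len=0.0581
  (v28,v0,v29) [-+-] → (2.12293, -1.0794, 0)–(1.7168, -1.0794, 0.406072)  len=0.5743
  (v29,v0,v1) [-++] → (1.7168, -1.0794, 0.406072)–(1.58287, -1.0794, 0.54)  len=0.1894
  (v29,v1,v30) [-++] → (1.58287, -1.0794, 0.54)–(1.0794, -1.0794, 0.0364903)  len=0.7120
  (v30,v2,v31) [++-] → (1.44894, -1.0794, -0.406072)–(1.0794, -1.0794, -0.0364903)  len=0.5226
  (v31,v2,v3) [-++] → (1.44894, -1.0794, -0.406072)–(1.58287, -1.0794, -0.54)  len=0.1894
  (v31,v3,v28) [-+-] → (1.58287, -1.0794, -0.54)–(1.90367, -1.0794, -0.219263)  len=0.4536
  (v28,v3,v0) [-++] → (1.90367, -1.0794, -0.219263)–(2.12293, -1.0794, 0)  len=0.3101

Chained into 2 loop(s):
  loop 1: 10 segments, perimeter = 3.1422
  loop 2: 10 segments, perimeter = 3.1422
Total perimeter = 6.284


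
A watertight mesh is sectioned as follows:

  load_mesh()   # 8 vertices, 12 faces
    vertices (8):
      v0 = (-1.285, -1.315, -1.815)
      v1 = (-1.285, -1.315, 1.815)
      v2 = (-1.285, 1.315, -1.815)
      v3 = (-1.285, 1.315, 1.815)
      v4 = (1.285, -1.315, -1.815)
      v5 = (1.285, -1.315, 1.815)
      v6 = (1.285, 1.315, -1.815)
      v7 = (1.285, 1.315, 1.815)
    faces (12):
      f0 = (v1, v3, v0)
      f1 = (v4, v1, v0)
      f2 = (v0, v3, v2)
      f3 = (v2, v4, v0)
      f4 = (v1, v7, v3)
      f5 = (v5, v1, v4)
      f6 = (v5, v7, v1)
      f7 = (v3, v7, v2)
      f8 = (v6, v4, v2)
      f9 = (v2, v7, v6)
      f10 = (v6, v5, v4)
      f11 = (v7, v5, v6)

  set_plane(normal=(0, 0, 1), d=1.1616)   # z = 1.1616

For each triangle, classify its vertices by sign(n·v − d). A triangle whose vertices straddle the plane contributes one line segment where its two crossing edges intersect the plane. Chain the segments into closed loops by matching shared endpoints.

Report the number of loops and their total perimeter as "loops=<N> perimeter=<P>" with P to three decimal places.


loops=1 perimeter=10.400

Straddling triangles (8 of 12):
  (v1,v3,v0) [++-] → (-1.285, 0.8416, 1.1616)–(-1.285, -1.315, 1.1616)  len=2.1566
  (v4,v1,v0) [-+-] → (-0.8224, -1.315, 1.1616)–(-1.285, -1.315, 1.1616)  len=0.4626
  (v0,v3,v2) [-+-] → (-1.285, 0.8416, 1.1616)–(-1.285, 1.315, 1.1616)  len=0.4734
  (v5,v1,v4) [++-] → (-0.8224, -1.315, 1.1616)–(1.285, -1.315, 1.1616)  len=2.1074
  (v3,v7,v2) [++-] → (0.8224, 1.315, 1.1616)–(-1.285, 1.315, 1.1616)  len=2.1074
  (v2,v7,v6) [-+-] → (0.8224, 1.315, 1.1616)–(1.285, 1.315, 1.1616)  len=0.4626
  (v6,v5,v4) [-+-] → (1.285, -0.8416, 1.1616)–(1.285, -1.315, 1.1616)  len=0.4734
  (v7,v5,v6) [++-] → (1.285, -0.8416, 1.1616)–(1.285, 1.315, 1.1616)  len=2.1566

Chained into 1 loop(s):
  loop 1: 8 segments, perimeter = 10.4000
Total perimeter = 10.400


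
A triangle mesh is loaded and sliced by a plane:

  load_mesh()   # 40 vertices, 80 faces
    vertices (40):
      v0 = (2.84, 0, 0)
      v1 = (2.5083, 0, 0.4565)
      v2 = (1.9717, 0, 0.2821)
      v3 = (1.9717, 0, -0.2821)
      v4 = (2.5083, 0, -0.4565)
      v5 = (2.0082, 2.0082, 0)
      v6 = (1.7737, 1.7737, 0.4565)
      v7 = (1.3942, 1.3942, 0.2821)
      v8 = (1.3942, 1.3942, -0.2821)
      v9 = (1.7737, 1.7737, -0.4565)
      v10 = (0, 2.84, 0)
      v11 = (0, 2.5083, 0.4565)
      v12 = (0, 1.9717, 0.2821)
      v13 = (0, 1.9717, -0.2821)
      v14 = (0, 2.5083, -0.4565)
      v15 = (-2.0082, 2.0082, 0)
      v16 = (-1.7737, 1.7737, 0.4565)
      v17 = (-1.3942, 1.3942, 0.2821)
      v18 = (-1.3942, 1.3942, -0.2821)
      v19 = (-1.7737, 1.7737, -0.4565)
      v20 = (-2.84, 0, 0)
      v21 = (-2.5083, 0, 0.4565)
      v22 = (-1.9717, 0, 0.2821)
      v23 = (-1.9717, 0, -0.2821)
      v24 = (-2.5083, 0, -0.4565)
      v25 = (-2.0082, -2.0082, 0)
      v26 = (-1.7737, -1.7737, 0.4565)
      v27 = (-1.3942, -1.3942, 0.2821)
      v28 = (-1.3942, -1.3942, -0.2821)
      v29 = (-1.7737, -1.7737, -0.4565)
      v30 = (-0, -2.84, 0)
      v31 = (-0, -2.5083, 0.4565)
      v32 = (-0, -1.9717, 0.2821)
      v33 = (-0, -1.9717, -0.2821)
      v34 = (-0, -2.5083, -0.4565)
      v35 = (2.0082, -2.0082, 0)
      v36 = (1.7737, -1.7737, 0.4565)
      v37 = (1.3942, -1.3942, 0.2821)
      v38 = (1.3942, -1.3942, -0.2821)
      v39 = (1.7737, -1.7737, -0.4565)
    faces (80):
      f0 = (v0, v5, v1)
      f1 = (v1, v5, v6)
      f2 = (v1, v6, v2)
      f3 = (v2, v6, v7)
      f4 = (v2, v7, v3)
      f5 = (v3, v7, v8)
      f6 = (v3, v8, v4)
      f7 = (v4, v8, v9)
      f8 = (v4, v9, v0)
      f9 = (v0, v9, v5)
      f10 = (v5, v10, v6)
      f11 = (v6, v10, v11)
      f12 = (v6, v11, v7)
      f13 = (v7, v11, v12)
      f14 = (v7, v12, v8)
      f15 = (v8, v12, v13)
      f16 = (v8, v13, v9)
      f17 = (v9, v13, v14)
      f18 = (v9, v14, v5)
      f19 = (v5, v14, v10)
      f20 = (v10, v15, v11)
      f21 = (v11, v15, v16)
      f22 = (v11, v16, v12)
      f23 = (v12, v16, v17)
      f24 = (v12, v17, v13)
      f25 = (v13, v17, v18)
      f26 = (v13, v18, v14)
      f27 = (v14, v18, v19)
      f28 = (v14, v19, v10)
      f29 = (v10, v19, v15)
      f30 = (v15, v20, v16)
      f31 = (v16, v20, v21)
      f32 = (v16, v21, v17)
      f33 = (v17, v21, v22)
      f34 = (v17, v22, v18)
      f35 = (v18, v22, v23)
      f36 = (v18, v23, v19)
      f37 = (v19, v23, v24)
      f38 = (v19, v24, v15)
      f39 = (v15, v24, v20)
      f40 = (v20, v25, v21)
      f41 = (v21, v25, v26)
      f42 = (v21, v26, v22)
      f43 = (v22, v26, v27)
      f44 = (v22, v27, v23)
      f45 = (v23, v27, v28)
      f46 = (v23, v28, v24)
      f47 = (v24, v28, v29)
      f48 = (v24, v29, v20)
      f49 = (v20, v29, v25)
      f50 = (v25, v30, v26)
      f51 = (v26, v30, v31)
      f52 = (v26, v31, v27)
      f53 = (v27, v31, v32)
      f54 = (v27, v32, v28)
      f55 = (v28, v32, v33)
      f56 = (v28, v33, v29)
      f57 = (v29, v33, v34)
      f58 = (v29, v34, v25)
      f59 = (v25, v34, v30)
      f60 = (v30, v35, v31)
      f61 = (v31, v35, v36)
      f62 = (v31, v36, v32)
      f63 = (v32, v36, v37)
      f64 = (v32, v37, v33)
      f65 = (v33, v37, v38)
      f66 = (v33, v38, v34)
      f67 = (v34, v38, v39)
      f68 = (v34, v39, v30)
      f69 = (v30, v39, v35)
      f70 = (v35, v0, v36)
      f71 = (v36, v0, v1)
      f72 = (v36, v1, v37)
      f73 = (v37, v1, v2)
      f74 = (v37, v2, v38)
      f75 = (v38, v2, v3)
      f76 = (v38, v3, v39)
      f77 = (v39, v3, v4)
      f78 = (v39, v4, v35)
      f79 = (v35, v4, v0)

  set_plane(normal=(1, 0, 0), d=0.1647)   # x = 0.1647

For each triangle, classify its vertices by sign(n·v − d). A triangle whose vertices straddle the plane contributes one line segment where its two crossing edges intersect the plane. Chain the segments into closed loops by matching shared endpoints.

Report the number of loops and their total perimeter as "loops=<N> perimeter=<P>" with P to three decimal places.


Straddling triangles (20 of 80):
  (v5,v10,v6) [+-+] → (0.1647, 2.77178, 0)–(0.1647, 2.74099, 0.0423891)  len=0.0524
  (v6,v10,v11) [+--] → (0.1647, 2.74099, 0.0423891)–(0.1647, 2.44009, 0.4565)  len=0.5119
  (v6,v11,v7) [+-+] → (0.1647, 2.44009, 0.4565)–(0.1647, 2.37669, 0.435898)  len=0.0667
  (v7,v11,v12) [+--] → (0.1647, 2.37669, 0.435898)–(0.1647, 1.90348, 0.2821)  len=0.4976
  (v7,v12,v8) [+-+] → (0.1647, 1.90348, 0.2821)–(0.1647, 1.90348, 0.21545)  len=0.0667
  (v8,v12,v13) [+--] → (0.1647, 1.90348, 0.21545)–(0.1647, 1.90348, -0.2821)  len=0.4975
  (v8,v13,v9) [+-+] → (0.1647, 1.90348, -0.2821)–(0.1647, 1.95331, -0.298294)  len=0.0524
  (v9,v13,v14) [+--] → (0.1647, 1.95331, -0.298294)–(0.1647, 2.44009, -0.4565)  len=0.5118
  (v9,v14,v5) [+-+] → (0.1647, 2.44009, -0.4565)–(0.1647, 2.46728, -0.419061)  len=0.0463
  (v5,v14,v10) [+--] → (0.1647, 2.46728, -0.419061)–(0.1647, 2.77178, 0)  len=0.5180
  (v30,v35,v31) [-+-] → (0.1647, -2.77178, 0)–(0.1647, -2.46728, 0.419061)  len=0.5180
  (v31,v35,v36) [-++] → (0.1647, -2.46728, 0.419061)–(0.1647, -2.44009, 0.4565)  len=0.0463
  (v31,v36,v32) [-+-] → (0.1647, -2.44009, 0.4565)–(0.1647, -1.95331, 0.298294)  len=0.5118
  (v32,v36,v37) [-++] → (0.1647, -1.95331, 0.298294)–(0.1647, -1.90348, 0.2821)  len=0.0524
  (v32,v37,v33) [-+-] → (0.1647, -1.90348, 0.2821)–(0.1647, -1.90348, -0.21545)  len=0.4975
  (v33,v37,v38) [-++] → (0.1647, -1.90348, -0.21545)–(0.1647, -1.90348, -0.2821)  len=0.0667
  (v33,v38,v34) [-+-] → (0.1647, -1.90348, -0.2821)–(0.1647, -2.37669, -0.435898)  len=0.4976
  (v34,v38,v39) [-++] → (0.1647, -2.37669, -0.435898)–(0.1647, -2.44009, -0.4565)  len=0.0667
  (v34,v39,v30) [-+-] → (0.1647, -2.44009, -0.4565)–(0.1647, -2.74099, -0.0423891)  len=0.5119
  (v30,v39,v35) [-++] → (0.1647, -2.74099, -0.0423891)–(0.1647, -2.77178, 0)  len=0.0524

Chained into 2 loop(s):
  loop 1: 10 segments, perimeter = 2.8212
  loop 2: 10 segments, perimeter = 2.8212
Total perimeter = 5.642

loops=2 perimeter=5.642
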